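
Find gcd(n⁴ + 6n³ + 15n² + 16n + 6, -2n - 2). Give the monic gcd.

n + 1

Euclidean algorithm in ℚ[n]:
  n⁴ + 6n³ + 15n² + 16n + 6 = (-(1/2)n³ - (5/2)n² - 5n - 3)(-2n - 2) + (0)
Last nonzero remainder: -2n - 2. Dividing through by -2 gives the monic gcd n + 1.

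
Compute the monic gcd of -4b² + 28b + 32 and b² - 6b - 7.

b + 1

By polynomial division,
  -4b² + 28b + 32 = (-4)(b² - 6b - 7) + (4b + 4)
  b² - 6b - 7 = ((1/4)b - 7/4)(4b + 4) + (0)
Last nonzero remainder: 4b + 4. Dividing through by 4 gives the monic gcd b + 1.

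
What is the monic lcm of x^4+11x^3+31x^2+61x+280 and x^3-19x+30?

x^6+6x^5-18x^4-28x^3+161x^2-1034x+1680

By polynomial division,
  x^4+11x^3+31x^2+61x+280 = (x+11)(x^3-19x+30) + (50x^2+240x-50)
  x^3-19x+30 = ((1/50)x-12/125)(50x^2+240x-50) + ((126/25)x+126/5)
  50x^2+240x-50 = ((625/63)x-125/63)((126/25)x+126/5) + (0)
Last nonzero remainder: (126/25)x+126/5. Dividing through by 126/25 gives the monic gcd x+5.
Then lcm(f, g) = f·g / gcd(f, g); expanding and making the result monic gives the answer.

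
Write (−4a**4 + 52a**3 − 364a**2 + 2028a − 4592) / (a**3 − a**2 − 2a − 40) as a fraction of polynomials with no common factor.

By polynomial division,
  −4a**4 + 52a**3 − 364a**2 + 2028a − 4592 = (−4a + 48)(a**3 − a**2 − 2a − 40) + (−324a**2 + 1964a − 2672)
  a**3 − a**2 − 2a − 40 = (−(1/324)a − 205/13122)(−324a**2 + 1964a − 2672) + ((134080/6561)a − 536320/6561)
  −324a**2 + 1964a − 2672 = (−(531441/33520)a + 1095687/33520)((134080/6561)a − 536320/6561) + (0)
Last nonzero remainder: (134080/6561)a − 536320/6561. Dividing through by 134080/6561 gives the monic gcd a − 4.
Cancel a − 4 from numerator and denominator to get the reduced form.

(−4a**3 + 36a**2 − 220a + 1148)/(a**2 + 3a + 10)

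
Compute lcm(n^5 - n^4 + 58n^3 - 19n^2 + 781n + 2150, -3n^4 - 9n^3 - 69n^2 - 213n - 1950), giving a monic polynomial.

By polynomial division,
  n^5 - n^4 + 58n^3 - 19n^2 + 781n + 2150 = (-(1/3)n + 4/3)(-3n^4 - 9n^3 - 69n^2 - 213n - 1950) + (47n^3 + 2n^2 + 415n + 4750)
  -3n^4 - 9n^3 - 69n^2 - 213n - 1950 = (-(3/47)n - 417/2209)(47n^3 + 2n^2 + 415n + 4750) + (-(93072/2209)n^2 + (372288/2209)n - 2326800/2209)
  47n^3 + 2n^2 + 415n + 4750 = (-(103823/93072)n - 209855/46536)(-(93072/2209)n^2 + (372288/2209)n - 2326800/2209) + (0)
Last nonzero remainder: -(93072/2209)n^2 + (372288/2209)n - 2326800/2209. Dividing through by -93072/2209 gives the monic gcd n^2 - 4n + 25.
Then lcm(f, g) = f·g / gcd(f, g); expanding and making the result monic gives the answer.

n^7 + 6n^6 + 77n^5 + 361n^4 + 2156n^3 + 7123n^2 + 35356n + 55900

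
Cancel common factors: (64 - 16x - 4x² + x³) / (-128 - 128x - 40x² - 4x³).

(-16 + 8x - x²)/(32 + 24x + 4x²)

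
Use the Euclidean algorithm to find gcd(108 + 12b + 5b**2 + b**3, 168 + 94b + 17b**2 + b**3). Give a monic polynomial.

6 + b

Repeated division with remainder:
  b**3 + 5b**2 + 12b + 108 = (b**3 + 17b**2 + 94b + 168) + (-12b**2 - 82b - 60)
  b**3 + 17b**2 + 94b + 168 = (-(1/12)b - 61/72)(-12b**2 - 82b - 60) + ((703/36)b + 703/6)
  -12b**2 - 82b - 60 = (-(432/703)b - 360/703)((703/36)b + 703/6) + (0)
Last nonzero remainder: (703/36)b + 703/6. Dividing through by 703/36 gives the monic gcd b + 6.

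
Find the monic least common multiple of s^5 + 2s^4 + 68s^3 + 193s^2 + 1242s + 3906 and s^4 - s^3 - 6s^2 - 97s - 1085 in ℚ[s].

s^7 + 29s^5 - 13s^4 - 1524s^3 - 5333s^2 - 51282s - 136710

Apply the Euclidean algorithm:
  s^5 + 2s^4 + 68s^3 + 193s^2 + 1242s + 3906 = (s + 3)(s^4 - s^3 - 6s^2 - 97s - 1085) + (77s^3 + 308s^2 + 2618s + 7161)
  s^4 - s^3 - 6s^2 - 97s - 1085 = ((1/77)s - 5/77)(77s^3 + 308s^2 + 2618s + 7161) + (-20s^2 - 20s - 620)
  77s^3 + 308s^2 + 2618s + 7161 = (-(77/20)s - 231/20)(-20s^2 - 20s - 620) + (0)
Last nonzero remainder: -20s^2 - 20s - 620. Dividing through by -20 gives the monic gcd s^2 + s + 31.
Then lcm(f, g) = f·g / gcd(f, g); expanding and making the result monic gives the answer.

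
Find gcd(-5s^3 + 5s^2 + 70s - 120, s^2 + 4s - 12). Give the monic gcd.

s - 2

By polynomial division,
  -5s^3 + 5s^2 + 70s - 120 = (-5s + 25)(s^2 + 4s - 12) + (-90s + 180)
  s^2 + 4s - 12 = (-(1/90)s - 1/15)(-90s + 180) + (0)
Last nonzero remainder: -90s + 180. Dividing through by -90 gives the monic gcd s - 2.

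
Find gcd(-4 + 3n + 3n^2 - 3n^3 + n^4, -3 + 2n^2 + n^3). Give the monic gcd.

-1 + n

By polynomial division,
  n^4 - 3n^3 + 3n^2 + 3n - 4 = (n - 5)(n^3 + 2n^2 - 3) + (13n^2 + 6n - 19)
  n^3 + 2n^2 - 3 = ((1/13)n + 20/169)(13n^2 + 6n - 19) + ((127/169)n - 127/169)
  13n^2 + 6n - 19 = ((2197/127)n + 3211/127)((127/169)n - 127/169) + (0)
Last nonzero remainder: (127/169)n - 127/169. Dividing through by 127/169 gives the monic gcd n - 1.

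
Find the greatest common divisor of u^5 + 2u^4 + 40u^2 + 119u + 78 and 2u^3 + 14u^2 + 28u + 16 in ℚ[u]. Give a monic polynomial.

Repeated division with remainder:
  u^5 + 2u^4 + 40u^2 + 119u + 78 = ((1/2)u^2 - (5/2)u + 21/2)(2u^3 + 14u^2 + 28u + 16) + (-45u^2 - 135u - 90)
  2u^3 + 14u^2 + 28u + 16 = (-(2/45)u - 8/45)(-45u^2 - 135u - 90) + (0)
Last nonzero remainder: -45u^2 - 135u - 90. Dividing through by -45 gives the monic gcd u^2 + 3u + 2.

u^2 + 3u + 2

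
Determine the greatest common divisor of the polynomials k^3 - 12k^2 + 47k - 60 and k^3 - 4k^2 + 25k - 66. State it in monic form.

k - 3

Apply the Euclidean algorithm:
  k^3 - 12k^2 + 47k - 60 = (k^3 - 4k^2 + 25k - 66) + (-8k^2 + 22k + 6)
  k^3 - 4k^2 + 25k - 66 = (-(1/8)k + 5/32)(-8k^2 + 22k + 6) + ((357/16)k - 1071/16)
  -8k^2 + 22k + 6 = (-(128/357)k - 32/357)((357/16)k - 1071/16) + (0)
Last nonzero remainder: (357/16)k - 1071/16. Dividing through by 357/16 gives the monic gcd k - 3.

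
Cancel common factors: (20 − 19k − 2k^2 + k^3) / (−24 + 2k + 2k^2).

(5 − 6k + k^2)/(−6 + 2k)

By polynomial division,
  k^3 − 2k^2 − 19k + 20 = ((1/2)k − 3/2)(2k^2 + 2k − 24) + (−4k − 16)
  2k^2 + 2k − 24 = (−(1/2)k + 3/2)(−4k − 16) + (0)
Last nonzero remainder: −4k − 16. Dividing through by −4 gives the monic gcd k + 4.
Cancel k + 4 from numerator and denominator to get the reduced form.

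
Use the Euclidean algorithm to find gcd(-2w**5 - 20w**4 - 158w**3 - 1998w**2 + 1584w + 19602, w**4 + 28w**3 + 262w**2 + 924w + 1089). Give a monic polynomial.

By polynomial division,
  -2w**5 - 20w**4 - 158w**3 - 1998w**2 + 1584w + 19602 = (-2w + 36)(w**4 + 28w**3 + 262w**2 + 924w + 1089) + (-642w**3 - 9582w**2 - 29502w - 19602)
  w**4 + 28w**3 + 262w**2 + 924w + 1089 = (-(1/642)w - 1399/68694)(-642w**3 - 9582w**2 - 29502w - 19602) + ((239316/11449)w**2 + (3350424/11449)w + 7897428/11449)
  -642w**3 - 9582w**2 - 29502w - 19602 = (-(1225043/39886)w - 103041/3626)((239316/11449)w**2 + (3350424/11449)w + 7897428/11449) + (0)
Last nonzero remainder: (239316/11449)w**2 + (3350424/11449)w + 7897428/11449. Dividing through by 239316/11449 gives the monic gcd w**2 + 14w + 33.

w**2 + 14w + 33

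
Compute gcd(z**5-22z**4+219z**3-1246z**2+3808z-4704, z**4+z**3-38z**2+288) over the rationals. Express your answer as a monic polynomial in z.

z**2-8z+16

Euclidean algorithm in ℚ[z]:
  z**5-22z**4+219z**3-1246z**2+3808z-4704 = (z-23)(z**4+z**3-38z**2+288) + (280z**3-2120z**2+3520z+1920)
  z**4+z**3-38z**2+288 = ((1/280)z+3/98)(280z**3-2120z**2+3520z+1920) + ((702/49)z**2-(5616/49)z+11232/49)
  280z**3-2120z**2+3520z+1920 = ((6860/351)z+980/117)((702/49)z**2-(5616/49)z+11232/49) + (0)
Last nonzero remainder: (702/49)z**2-(5616/49)z+11232/49. Dividing through by 702/49 gives the monic gcd z**2-8z+16.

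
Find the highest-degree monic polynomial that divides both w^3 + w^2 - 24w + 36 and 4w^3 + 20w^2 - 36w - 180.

w - 3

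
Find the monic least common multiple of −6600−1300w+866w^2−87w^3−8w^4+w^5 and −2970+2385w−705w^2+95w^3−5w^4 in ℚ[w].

−118800+36000w+20688w^2−10660w^3+1505w^4+3w^5−17w^6+w^7

By polynomial division,
  w^5−8w^4−87w^3+866w^2−1300w−6600 = (−(1/5)w−11/5)(−5w^4+95w^3−705w^2+2385w−2970) + (−19w^3−208w^2+3353w−13134)
  −5w^4+95w^3−705w^2+2385w−2970 = ((5/19)w−2845/361)(−19w^3−208w^2+3353w−13134) + (−(1164800/361)w^2+(11648000/361)w−38438400/361)
  −19w^3−208w^2+3353w−13134 = ((6859/1164800)w+71839/582400)(−(1164800/361)w^2+(11648000/361)w−38438400/361) + (0)
Last nonzero remainder: −(1164800/361)w^2+(11648000/361)w−38438400/361. Dividing through by −1164800/361 gives the monic gcd w^2−10w+33.
Then lcm(f, g) = f·g / gcd(f, g); expanding and making the result monic gives the answer.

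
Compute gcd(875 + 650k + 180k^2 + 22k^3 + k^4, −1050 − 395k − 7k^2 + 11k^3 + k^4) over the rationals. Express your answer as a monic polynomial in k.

175 + 95k + 17k^2 + k^3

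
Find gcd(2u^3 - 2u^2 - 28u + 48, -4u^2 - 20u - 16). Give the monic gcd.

By polynomial division,
  2u^3 - 2u^2 - 28u + 48 = (-(1/2)u + 3)(-4u^2 - 20u - 16) + (24u + 96)
  -4u^2 - 20u - 16 = (-(1/6)u - 1/6)(24u + 96) + (0)
Last nonzero remainder: 24u + 96. Dividing through by 24 gives the monic gcd u + 4.

u + 4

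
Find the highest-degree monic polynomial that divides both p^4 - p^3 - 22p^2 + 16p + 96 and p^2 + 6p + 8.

p^2 + 6p + 8

Repeated division with remainder:
  p^4 - p^3 - 22p^2 + 16p + 96 = (p^2 - 7p + 12)(p^2 + 6p + 8) + (0)
The last nonzero remainder p^2 + 6p + 8 is already monic.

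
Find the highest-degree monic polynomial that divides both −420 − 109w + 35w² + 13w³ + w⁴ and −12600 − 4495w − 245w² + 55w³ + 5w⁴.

35 + 12w + w²

Apply the Euclidean algorithm:
  w⁴ + 13w³ + 35w² − 109w − 420 = (1/5)(5w⁴ + 55w³ − 245w² − 4495w − 12600) + (2w³ + 84w² + 790w + 2100)
  5w⁴ + 55w³ − 245w² − 4495w − 12600 = ((5/2)w − 155/2)(2w³ + 84w² + 790w + 2100) + (4290w² + 51480w + 150150)
  2w³ + 84w² + 790w + 2100 = ((1/2145)w + 2/143)(4290w² + 51480w + 150150) + (0)
Last nonzero remainder: 4290w² + 51480w + 150150. Dividing through by 4290 gives the monic gcd w² + 12w + 35.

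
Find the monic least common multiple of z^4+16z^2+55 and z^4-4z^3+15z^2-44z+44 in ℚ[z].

z^6-4z^5+20z^4-64z^3+119z^2-220z+220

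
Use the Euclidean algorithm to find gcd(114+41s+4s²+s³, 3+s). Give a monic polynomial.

Euclidean algorithm in ℚ[s]:
  s³+4s²+41s+114 = (s²+s+38)(s+3) + (0)
The last nonzero remainder s+3 is already monic.

3+s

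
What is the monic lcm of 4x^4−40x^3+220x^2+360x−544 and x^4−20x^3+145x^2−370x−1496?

x^5−21x^4+165x^3−515x^2−1126x+1496

Apply the Euclidean algorithm:
  4x^4−40x^3+220x^2+360x−544 = (4)(x^4−20x^3+145x^2−370x−1496) + (40x^3−360x^2+1840x+5440)
  x^4−20x^3+145x^2−370x−1496 = ((1/40)x−11/40)(40x^3−360x^2+1840x+5440) + (0)
Last nonzero remainder: 40x^3−360x^2+1840x+5440. Dividing through by 40 gives the monic gcd x^3−9x^2+46x+136.
Then lcm(f, g) = f·g / gcd(f, g); expanding and making the result monic gives the answer.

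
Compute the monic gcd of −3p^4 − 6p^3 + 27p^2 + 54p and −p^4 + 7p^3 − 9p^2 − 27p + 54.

p^2 − p − 6

Euclidean algorithm in ℚ[p]:
  −3p^4 − 6p^3 + 27p^2 + 54p = (3)(−p^4 + 7p^3 − 9p^2 − 27p + 54) + (−27p^3 + 54p^2 + 135p − 162)
  −p^4 + 7p^3 − 9p^2 − 27p + 54 = ((1/27)p − 5/27)(−27p^3 + 54p^2 + 135p − 162) + (−4p^2 + 4p + 24)
  −27p^3 + 54p^2 + 135p − 162 = ((27/4)p − 27/4)(−4p^2 + 4p + 24) + (0)
Last nonzero remainder: −4p^2 + 4p + 24. Dividing through by −4 gives the monic gcd p^2 − p − 6.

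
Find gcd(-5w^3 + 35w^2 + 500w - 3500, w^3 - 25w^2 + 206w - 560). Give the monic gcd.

w^2 - 17w + 70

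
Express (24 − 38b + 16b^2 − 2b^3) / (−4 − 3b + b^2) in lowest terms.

Euclidean algorithm in ℚ[b]:
  −2b^3 + 16b^2 − 38b + 24 = (−2b + 10)(b^2 − 3b − 4) + (−16b + 64)
  b^2 − 3b − 4 = (−(1/16)b − 1/16)(−16b + 64) + (0)
Last nonzero remainder: −16b + 64. Dividing through by −16 gives the monic gcd b − 4.
Cancel b − 4 from numerator and denominator to get the reduced form.

(−6 + 8b − 2b^2)/(1 + b)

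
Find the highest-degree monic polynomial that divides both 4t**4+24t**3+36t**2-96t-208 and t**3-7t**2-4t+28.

Apply the Euclidean algorithm:
  4t**4+24t**3+36t**2-96t-208 = (4t+52)(t**3-7t**2-4t+28) + (416t**2-1664)
  t**3-7t**2-4t+28 = ((1/416)t-7/416)(416t**2-1664) + (0)
Last nonzero remainder: 416t**2-1664. Dividing through by 416 gives the monic gcd t**2-4.

t**2-4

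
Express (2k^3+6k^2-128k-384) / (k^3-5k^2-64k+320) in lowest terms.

Repeated division with remainder:
  2k^3+6k^2-128k-384 = (2)(k^3-5k^2-64k+320) + (16k^2-1024)
  k^3-5k^2-64k+320 = ((1/16)k-5/16)(16k^2-1024) + (0)
Last nonzero remainder: 16k^2-1024. Dividing through by 16 gives the monic gcd k^2-64.
Cancel k^2-64 from numerator and denominator to get the reduced form.

(2k+6)/(k-5)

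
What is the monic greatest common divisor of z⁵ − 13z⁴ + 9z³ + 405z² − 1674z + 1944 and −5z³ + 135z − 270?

z³ − 27z + 54

By polynomial division,
  z⁵ − 13z⁴ + 9z³ + 405z² − 1674z + 1944 = (−(1/5)z² + (13/5)z − 36/5)(−5z³ + 135z − 270) + (0)
Last nonzero remainder: −5z³ + 135z − 270. Dividing through by −5 gives the monic gcd z³ − 27z + 54.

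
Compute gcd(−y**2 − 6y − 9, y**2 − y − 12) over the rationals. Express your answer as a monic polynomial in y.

y + 3

Repeated division with remainder:
  −y**2 − 6y − 9 = (−1)(y**2 − y − 12) + (−7y − 21)
  y**2 − y − 12 = (−(1/7)y + 4/7)(−7y − 21) + (0)
Last nonzero remainder: −7y − 21. Dividing through by −7 gives the monic gcd y + 3.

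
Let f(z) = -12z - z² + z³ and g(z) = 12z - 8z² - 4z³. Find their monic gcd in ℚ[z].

Repeated division with remainder:
  z³ - z² - 12z = (-1/4)(-4z³ - 8z² + 12z) + (-3z² - 9z)
  -4z³ - 8z² + 12z = ((4/3)z - 4/3)(-3z² - 9z) + (0)
Last nonzero remainder: -3z² - 9z. Dividing through by -3 gives the monic gcd z² + 3z.

3z + z²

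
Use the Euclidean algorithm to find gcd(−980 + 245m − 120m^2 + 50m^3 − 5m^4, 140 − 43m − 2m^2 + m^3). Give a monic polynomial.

−4 + m

Repeated division with remainder:
  −5m^4 + 50m^3 − 120m^2 + 245m − 980 = (−5m + 40)(m^3 − 2m^2 − 43m + 140) + (−255m^2 + 2665m − 6580)
  m^3 − 2m^2 − 43m + 140 = (−(1/255)m − 431/13005)(−255m^2 + 2665m − 6580) + ((50764/2601)m − 203056/2601)
  −255m^2 + 2665m − 6580 = (−(663255/50764)m + 611235/7252)((50764/2601)m − 203056/2601) + (0)
Last nonzero remainder: (50764/2601)m − 203056/2601. Dividing through by 50764/2601 gives the monic gcd m − 4.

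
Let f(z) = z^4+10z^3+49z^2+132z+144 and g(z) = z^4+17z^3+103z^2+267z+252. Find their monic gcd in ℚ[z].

z^2+6z+9

Repeated division with remainder:
  z^4+10z^3+49z^2+132z+144 = (z^4+17z^3+103z^2+267z+252) + (-7z^3-54z^2-135z-108)
  z^4+17z^3+103z^2+267z+252 = (-(1/7)z-65/49)(-7z^3-54z^2-135z-108) + ((592/49)z^2+(3552/49)z+5328/49)
  -7z^3-54z^2-135z-108 = (-(343/592)z-147/148)((592/49)z^2+(3552/49)z+5328/49) + (0)
Last nonzero remainder: (592/49)z^2+(3552/49)z+5328/49. Dividing through by 592/49 gives the monic gcd z^2+6z+9.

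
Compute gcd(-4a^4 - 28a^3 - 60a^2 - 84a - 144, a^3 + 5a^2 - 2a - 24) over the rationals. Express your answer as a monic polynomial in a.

a^2 + 7a + 12

By polynomial division,
  -4a^4 - 28a^3 - 60a^2 - 84a - 144 = (-4a - 8)(a^3 + 5a^2 - 2a - 24) + (-28a^2 - 196a - 336)
  a^3 + 5a^2 - 2a - 24 = (-(1/28)a + 1/14)(-28a^2 - 196a - 336) + (0)
Last nonzero remainder: -28a^2 - 196a - 336. Dividing through by -28 gives the monic gcd a^2 + 7a + 12.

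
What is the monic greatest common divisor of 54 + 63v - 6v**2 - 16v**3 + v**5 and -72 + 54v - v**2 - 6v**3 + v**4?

-9 + v**2

By polynomial division,
  v**5 - 16v**3 - 6v**2 + 63v + 54 = (v + 6)(v**4 - 6v**3 - v**2 + 54v - 72) + (21v**3 - 54v**2 - 189v + 486)
  v**4 - 6v**3 - v**2 + 54v - 72 = ((1/21)v - 8/49)(21v**3 - 54v**2 - 189v + 486) + (-(40/49)v**2 + 360/49)
  21v**3 - 54v**2 - 189v + 486 = (-(1029/40)v + 1323/20)(-(40/49)v**2 + 360/49) + (0)
Last nonzero remainder: -(40/49)v**2 + 360/49. Dividing through by -40/49 gives the monic gcd v**2 - 9.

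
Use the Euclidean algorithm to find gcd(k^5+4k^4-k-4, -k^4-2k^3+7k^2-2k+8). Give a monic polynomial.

k^3+4k^2+k+4

By polynomial division,
  k^5+4k^4-k-4 = (-k-2)(-k^4-2k^3+7k^2-2k+8) + (3k^3+12k^2+3k+12)
  -k^4-2k^3+7k^2-2k+8 = (-(1/3)k+2/3)(3k^3+12k^2+3k+12) + (0)
Last nonzero remainder: 3k^3+12k^2+3k+12. Dividing through by 3 gives the monic gcd k^3+4k^2+k+4.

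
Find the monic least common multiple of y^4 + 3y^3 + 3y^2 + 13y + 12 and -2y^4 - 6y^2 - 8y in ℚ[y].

Apply the Euclidean algorithm:
  y^4 + 3y^3 + 3y^2 + 13y + 12 = (-1/2)(-2y^4 - 6y^2 - 8y) + (3y^3 + 9y + 12)
  -2y^4 - 6y^2 - 8y = (-(2/3)y)(3y^3 + 9y + 12) + (0)
Last nonzero remainder: 3y^3 + 9y + 12. Dividing through by 3 gives the monic gcd y^3 + 3y + 4.
Then lcm(f, g) = f·g / gcd(f, g); expanding and making the result monic gives the answer.

y^5 + 3y^4 + 3y^3 + 13y^2 + 12y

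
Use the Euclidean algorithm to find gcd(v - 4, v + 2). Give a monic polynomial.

1

Euclidean algorithm in ℚ[v]:
  v - 4 = (v + 2) + (-6)
  v + 2 = (-(1/6)v - 1/3)(-6) + (0)
The last nonzero remainder is the constant -6, so the polynomials are coprime and gcd = 1.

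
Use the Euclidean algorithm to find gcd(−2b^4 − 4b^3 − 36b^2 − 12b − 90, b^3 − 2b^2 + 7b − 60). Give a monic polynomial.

b^2 + 2b + 15

Apply the Euclidean algorithm:
  −2b^4 − 4b^3 − 36b^2 − 12b − 90 = (−2b − 8)(b^3 − 2b^2 + 7b − 60) + (−38b^2 − 76b − 570)
  b^3 − 2b^2 + 7b − 60 = (−(1/38)b + 2/19)(−38b^2 − 76b − 570) + (0)
Last nonzero remainder: −38b^2 − 76b − 570. Dividing through by −38 gives the monic gcd b^2 + 2b + 15.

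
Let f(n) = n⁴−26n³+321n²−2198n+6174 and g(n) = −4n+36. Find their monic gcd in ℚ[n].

n−9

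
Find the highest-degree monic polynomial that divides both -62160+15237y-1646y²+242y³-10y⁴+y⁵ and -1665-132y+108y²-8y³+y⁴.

By polynomial division,
  y⁵-10y⁴+242y³-1646y²+15237y-62160 = (y-2)(y⁴-8y³+108y²-132y-1665) + (118y³-1298y²+16638y-65490)
  y⁴-8y³+108y²-132y-1665 = ((1/118)y+3/118)(118y³-1298y²+16638y-65490) + (0)
Last nonzero remainder: 118y³-1298y²+16638y-65490. Dividing through by 118 gives the monic gcd y³-11y²+141y-555.

-555+141y-11y²+y³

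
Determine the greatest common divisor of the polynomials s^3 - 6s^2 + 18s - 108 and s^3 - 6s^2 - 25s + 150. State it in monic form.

s - 6

Apply the Euclidean algorithm:
  s^3 - 6s^2 + 18s - 108 = (s^3 - 6s^2 - 25s + 150) + (43s - 258)
  s^3 - 6s^2 - 25s + 150 = ((1/43)s^2 - 25/43)(43s - 258) + (0)
Last nonzero remainder: 43s - 258. Dividing through by 43 gives the monic gcd s - 6.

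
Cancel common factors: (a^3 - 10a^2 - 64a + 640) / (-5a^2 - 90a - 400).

(-a^2 + 18a - 80)/(5a + 50)

Repeated division with remainder:
  a^3 - 10a^2 - 64a + 640 = (-(1/5)a + 28/5)(-5a^2 - 90a - 400) + (360a + 2880)
  -5a^2 - 90a - 400 = (-(1/72)a - 5/36)(360a + 2880) + (0)
Last nonzero remainder: 360a + 2880. Dividing through by 360 gives the monic gcd a + 8.
Cancel a + 8 from numerator and denominator to get the reduced form.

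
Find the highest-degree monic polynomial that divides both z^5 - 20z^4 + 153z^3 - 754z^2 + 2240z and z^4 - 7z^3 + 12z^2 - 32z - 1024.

By polynomial division,
  z^5 - 20z^4 + 153z^3 - 754z^2 + 2240z = (z - 13)(z^4 - 7z^3 + 12z^2 - 32z - 1024) + (50z^3 - 566z^2 + 2848z - 13312)
  z^4 - 7z^3 + 12z^2 - 32z - 1024 = ((1/50)z + 54/625)(50z^3 - 566z^2 + 2848z - 13312) + ((2464/625)z^2 - (7392/625)z + 78848/625)
  50z^3 - 566z^2 + 2848z - 13312 = ((15625/1232)z - 8125/77)((2464/625)z^2 - (7392/625)z + 78848/625) + (0)
Last nonzero remainder: (2464/625)z^2 - (7392/625)z + 78848/625. Dividing through by 2464/625 gives the monic gcd z^2 - 3z + 32.

z^2 - 3z + 32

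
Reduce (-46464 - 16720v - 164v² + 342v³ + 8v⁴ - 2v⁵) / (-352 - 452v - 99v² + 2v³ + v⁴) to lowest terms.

(132 + 10v - 2v²)/(1 + v)

Repeated division with remainder:
  -2v⁵ + 8v⁴ + 342v³ - 164v² - 16720v - 46464 = (-2v + 12)(v⁴ + 2v³ - 99v² - 452v - 352) + (120v³ + 120v² - 12000v - 42240)
  v⁴ + 2v³ - 99v² - 452v - 352 = ((1/120)v + 1/120)(120v³ + 120v² - 12000v - 42240) + (0)
Last nonzero remainder: 120v³ + 120v² - 12000v - 42240. Dividing through by 120 gives the monic gcd v³ + v² - 100v - 352.
Cancel v³ + v² - 100v - 352 from numerator and denominator to get the reduced form.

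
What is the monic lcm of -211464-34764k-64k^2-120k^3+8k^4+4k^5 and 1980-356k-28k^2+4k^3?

264330-9411k-8611k^2+134k^3-40k^4-3k^5+k^6

Euclidean algorithm in ℚ[k]:
  4k^5+8k^4-120k^3-64k^2-34764k-211464 = (k^2+9k+122)(4k^3-28k^2-356k+1980) + (4576k^2-9152k-453024)
  4k^3-28k^2-356k+1980 = ((1/1144)k-5/1144)(4576k^2-9152k-453024) + (0)
Last nonzero remainder: 4576k^2-9152k-453024. Dividing through by 4576 gives the monic gcd k^2-2k-99.
Then lcm(f, g) = f·g / gcd(f, g); expanding and making the result monic gives the answer.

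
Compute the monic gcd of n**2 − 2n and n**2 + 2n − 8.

n − 2

Euclidean algorithm in ℚ[n]:
  n**2 − 2n = (n**2 + 2n − 8) + (−4n + 8)
  n**2 + 2n − 8 = (−(1/4)n − 1)(−4n + 8) + (0)
Last nonzero remainder: −4n + 8. Dividing through by −4 gives the monic gcd n − 2.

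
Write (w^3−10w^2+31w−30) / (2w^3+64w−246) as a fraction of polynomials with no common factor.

(w^2−7w+10)/(2w^2+6w+82)

Apply the Euclidean algorithm:
  w^3−10w^2+31w−30 = (1/2)(2w^3+64w−246) + (−10w^2−w+93)
  2w^3+64w−246 = (−(1/5)w+1/50)(−10w^2−w+93) + ((4131/50)w−12393/50)
  −10w^2−w+93 = (−(500/4131)w−1550/4131)((4131/50)w−12393/50) + (0)
Last nonzero remainder: (4131/50)w−12393/50. Dividing through by 4131/50 gives the monic gcd w−3.
Cancel w−3 from numerator and denominator to get the reduced form.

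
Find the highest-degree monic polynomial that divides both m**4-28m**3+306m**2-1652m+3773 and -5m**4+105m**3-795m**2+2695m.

m**3-21m**2+159m-539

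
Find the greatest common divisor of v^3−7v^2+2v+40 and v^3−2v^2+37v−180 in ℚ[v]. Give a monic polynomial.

v−4

By polynomial division,
  v^3−7v^2+2v+40 = (v^3−2v^2+37v−180) + (−5v^2−35v+220)
  v^3−2v^2+37v−180 = (−(1/5)v+9/5)(−5v^2−35v+220) + (144v−576)
  −5v^2−35v+220 = (−(5/144)v−55/144)(144v−576) + (0)
Last nonzero remainder: 144v−576. Dividing through by 144 gives the monic gcd v−4.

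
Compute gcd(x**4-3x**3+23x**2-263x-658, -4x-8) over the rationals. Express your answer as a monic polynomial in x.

x+2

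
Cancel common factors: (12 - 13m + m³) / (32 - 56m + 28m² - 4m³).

Repeated division with remainder:
  m³ - 13m + 12 = (-1/4)(-4m³ + 28m² - 56m + 32) + (7m² - 27m + 20)
  -4m³ + 28m² - 56m + 32 = (-(4/7)m + 88/49)(7m² - 27m + 20) + ((192/49)m - 192/49)
  7m² - 27m + 20 = ((343/192)m - 245/48)((192/49)m - 192/49) + (0)
Last nonzero remainder: (192/49)m - 192/49. Dividing through by 192/49 gives the monic gcd m - 1.
Cancel m - 1 from numerator and denominator to get the reduced form.

(12 - m - m²)/(32 - 24m + 4m²)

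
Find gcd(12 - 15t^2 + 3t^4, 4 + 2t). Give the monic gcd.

2 + t

Apply the Euclidean algorithm:
  3t^4 - 15t^2 + 12 = ((3/2)t^3 - 3t^2 - (3/2)t + 3)(2t + 4) + (0)
Last nonzero remainder: 2t + 4. Dividing through by 2 gives the monic gcd t + 2.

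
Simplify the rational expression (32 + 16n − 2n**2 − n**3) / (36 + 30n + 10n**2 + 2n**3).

(16 − n**2)/(18 + 6n + 2n**2)

Repeated division with remainder:
  −n**3 − 2n**2 + 16n + 32 = (−1/2)(2n**3 + 10n**2 + 30n + 36) + (3n**2 + 31n + 50)
  2n**3 + 10n**2 + 30n + 36 = ((2/3)n − 32/9)(3n**2 + 31n + 50) + ((962/9)n + 1924/9)
  3n**2 + 31n + 50 = ((27/962)n + 225/962)((962/9)n + 1924/9) + (0)
Last nonzero remainder: (962/9)n + 1924/9. Dividing through by 962/9 gives the monic gcd n + 2.
Cancel n + 2 from numerator and denominator to get the reduced form.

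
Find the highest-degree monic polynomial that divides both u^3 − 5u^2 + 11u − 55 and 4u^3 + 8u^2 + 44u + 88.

u^2 + 11

Apply the Euclidean algorithm:
  u^3 − 5u^2 + 11u − 55 = (1/4)(4u^3 + 8u^2 + 44u + 88) + (−7u^2 − 77)
  4u^3 + 8u^2 + 44u + 88 = (−(4/7)u − 8/7)(−7u^2 − 77) + (0)
Last nonzero remainder: −7u^2 − 77. Dividing through by −7 gives the monic gcd u^2 + 11.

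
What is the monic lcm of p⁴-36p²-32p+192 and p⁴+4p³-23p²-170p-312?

p⁶+6p⁵-23p⁴-248p³-468p²+736p+2496

Repeated division with remainder:
  p⁴-36p²-32p+192 = (p⁴+4p³-23p²-170p-312) + (-4p³-13p²+138p+504)
  p⁴+4p³-23p²-170p-312 = (-(1/4)p-3/16)(-4p³-13p²+138p+504) + ((145/16)p²-(145/8)p-435/2)
  -4p³-13p²+138p+504 = (-(64/145)p-336/145)((145/16)p²-(145/8)p-435/2) + (0)
Last nonzero remainder: (145/16)p²-(145/8)p-435/2. Dividing through by 145/16 gives the monic gcd p²-2p-24.
Then lcm(f, g) = f·g / gcd(f, g); expanding and making the result monic gives the answer.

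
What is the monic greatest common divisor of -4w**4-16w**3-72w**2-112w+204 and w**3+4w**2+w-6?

w**2+2w-3

Euclidean algorithm in ℚ[w]:
  -4w**4-16w**3-72w**2-112w+204 = (-4w)(w**3+4w**2+w-6) + (-68w**2-136w+204)
  w**3+4w**2+w-6 = (-(1/68)w-1/34)(-68w**2-136w+204) + (0)
Last nonzero remainder: -68w**2-136w+204. Dividing through by -68 gives the monic gcd w**2+2w-3.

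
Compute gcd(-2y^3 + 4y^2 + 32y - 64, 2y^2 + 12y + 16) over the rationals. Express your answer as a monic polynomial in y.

Repeated division with remainder:
  -2y^3 + 4y^2 + 32y - 64 = (-y + 8)(2y^2 + 12y + 16) + (-48y - 192)
  2y^2 + 12y + 16 = (-(1/24)y - 1/12)(-48y - 192) + (0)
Last nonzero remainder: -48y - 192. Dividing through by -48 gives the monic gcd y + 4.

y + 4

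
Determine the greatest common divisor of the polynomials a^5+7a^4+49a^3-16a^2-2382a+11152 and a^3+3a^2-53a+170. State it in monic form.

a^2-7a+17

Apply the Euclidean algorithm:
  a^5+7a^4+49a^3-16a^2-2382a+11152 = (a^2+4a+90)(a^3+3a^2-53a+170) + (-244a^2+1708a-4148)
  a^3+3a^2-53a+170 = (-(1/244)a-5/122)(-244a^2+1708a-4148) + (0)
Last nonzero remainder: -244a^2+1708a-4148. Dividing through by -244 gives the monic gcd a^2-7a+17.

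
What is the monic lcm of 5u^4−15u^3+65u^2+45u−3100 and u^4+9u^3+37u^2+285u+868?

u^5+4u^4−8u^3+100u^2−557u−4340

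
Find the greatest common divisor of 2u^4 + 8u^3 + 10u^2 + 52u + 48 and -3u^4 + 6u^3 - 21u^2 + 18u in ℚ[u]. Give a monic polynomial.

u^2 - u + 6

Apply the Euclidean algorithm:
  2u^4 + 8u^3 + 10u^2 + 52u + 48 = (-2/3)(-3u^4 + 6u^3 - 21u^2 + 18u) + (12u^3 - 4u^2 + 64u + 48)
  -3u^4 + 6u^3 - 21u^2 + 18u = (-(1/4)u + 5/12)(12u^3 - 4u^2 + 64u + 48) + (-(10/3)u^2 + (10/3)u - 20)
  12u^3 - 4u^2 + 64u + 48 = (-(18/5)u - 12/5)(-(10/3)u^2 + (10/3)u - 20) + (0)
Last nonzero remainder: -(10/3)u^2 + (10/3)u - 20. Dividing through by -10/3 gives the monic gcd u^2 - u + 6.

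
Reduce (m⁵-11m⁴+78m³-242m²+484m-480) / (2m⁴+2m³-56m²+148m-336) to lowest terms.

Apply the Euclidean algorithm:
  m⁵-11m⁴+78m³-242m²+484m-480 = ((1/2)m-6)(2m⁴+2m³-56m²+148m-336) + (118m³-652m²+1540m-2496)
  2m⁴+2m³-56m²+148m-336 = ((1/59)m+385/3481)(118m³-652m²+1540m-2496) + (-(34776/3481)m²+(69552/3481)m-208656/3481)
  118m³-652m²+1540m-2496 = (-(205379/17388)m+181012/4347)(-(34776/3481)m²+(69552/3481)m-208656/3481) + (0)
Last nonzero remainder: -(34776/3481)m²+(69552/3481)m-208656/3481. Dividing through by -34776/3481 gives the monic gcd m²-2m+6.
Cancel m²-2m+6 from numerator and denominator to get the reduced form.

(m³-9m²+54m-80)/(2m²+6m-56)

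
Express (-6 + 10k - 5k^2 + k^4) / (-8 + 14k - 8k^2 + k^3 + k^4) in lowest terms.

Repeated division with remainder:
  k^4 - 5k^2 + 10k - 6 = (k^4 + k^3 - 8k^2 + 14k - 8) + (-k^3 + 3k^2 - 4k + 2)
  k^4 + k^3 - 8k^2 + 14k - 8 = (-k - 4)(-k^3 + 3k^2 - 4k + 2) + (0)
Last nonzero remainder: -k^3 + 3k^2 - 4k + 2. Dividing through by -1 gives the monic gcd k^3 - 3k^2 + 4k - 2.
Cancel k^3 - 3k^2 + 4k - 2 from numerator and denominator to get the reduced form.

(3 + k)/(4 + k)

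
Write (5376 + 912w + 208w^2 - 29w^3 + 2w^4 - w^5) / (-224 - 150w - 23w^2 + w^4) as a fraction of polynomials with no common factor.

Euclidean algorithm in ℚ[w]:
  -w^5 + 2w^4 - 29w^3 + 208w^2 + 912w + 5376 = (-w + 2)(w^4 - 23w^2 - 150w - 224) + (-52w^3 + 104w^2 + 988w + 5824)
  w^4 - 23w^2 - 150w - 224 = (-(1/52)w - 1/26)(-52w^3 + 104w^2 + 988w + 5824) + (0)
Last nonzero remainder: -52w^3 + 104w^2 + 988w + 5824. Dividing through by -52 gives the monic gcd w^3 - 2w^2 - 19w - 112.
Cancel w^3 - 2w^2 - 19w - 112 from numerator and denominator to get the reduced form.

(-48 - w^2)/(2 + w)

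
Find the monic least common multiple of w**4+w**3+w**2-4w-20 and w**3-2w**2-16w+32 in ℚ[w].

Euclidean algorithm in ℚ[w]:
  w**4+w**3+w**2-4w-20 = (w+3)(w**3-2w**2-16w+32) + (23w**2+12w-116)
  w**3-2w**2-16w+32 = ((1/23)w-58/529)(23w**2+12w-116) + (-(5100/529)w+10200/529)
  23w**2+12w-116 = (-(12167/5100)w-15341/2550)(-(5100/529)w+10200/529) + (0)
Last nonzero remainder: -(5100/529)w+10200/529. Dividing through by -5100/529 gives the monic gcd w-2.
Then lcm(f, g) = f·g / gcd(f, g); expanding and making the result monic gives the answer.

w**6+w**5-15w**4-20w**3-36w**2+64w+320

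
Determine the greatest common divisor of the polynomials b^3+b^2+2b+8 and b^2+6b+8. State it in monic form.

Euclidean algorithm in ℚ[b]:
  b^3+b^2+2b+8 = (b-5)(b^2+6b+8) + (24b+48)
  b^2+6b+8 = ((1/24)b+1/6)(24b+48) + (0)
Last nonzero remainder: 24b+48. Dividing through by 24 gives the monic gcd b+2.

b+2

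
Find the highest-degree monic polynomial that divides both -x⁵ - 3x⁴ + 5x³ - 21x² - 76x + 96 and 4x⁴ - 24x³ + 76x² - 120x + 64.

Repeated division with remainder:
  -x⁵ - 3x⁴ + 5x³ - 21x² - 76x + 96 = (-(1/4)x - 9/4)(4x⁴ - 24x³ + 76x² - 120x + 64) + (-30x³ + 120x² - 330x + 240)
  4x⁴ - 24x³ + 76x² - 120x + 64 = (-(2/15)x + 4/15)(-30x³ + 120x² - 330x + 240) + (0)
Last nonzero remainder: -30x³ + 120x² - 330x + 240. Dividing through by -30 gives the monic gcd x³ - 4x² + 11x - 8.

x³ - 4x² + 11x - 8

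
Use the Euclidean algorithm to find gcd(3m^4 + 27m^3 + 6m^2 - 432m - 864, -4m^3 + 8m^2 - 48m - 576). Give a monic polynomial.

m + 4

Apply the Euclidean algorithm:
  3m^4 + 27m^3 + 6m^2 - 432m - 864 = (-(3/4)m - 33/4)(-4m^3 + 8m^2 - 48m - 576) + (36m^2 - 1260m - 5616)
  -4m^3 + 8m^2 - 48m - 576 = (-(1/9)m - 11/3)(36m^2 - 1260m - 5616) + (-5292m - 21168)
  36m^2 - 1260m - 5616 = (-(1/147)m + 13/49)(-5292m - 21168) + (0)
Last nonzero remainder: -5292m - 21168. Dividing through by -5292 gives the monic gcd m + 4.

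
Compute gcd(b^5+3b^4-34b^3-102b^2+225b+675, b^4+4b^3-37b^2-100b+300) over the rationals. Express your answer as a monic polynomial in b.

b^2-25

By polynomial division,
  b^5+3b^4-34b^3-102b^2+225b+675 = (b-1)(b^4+4b^3-37b^2-100b+300) + (7b^3-39b^2-175b+975)
  b^4+4b^3-37b^2-100b+300 = ((1/7)b+67/49)(7b^3-39b^2-175b+975) + ((2025/49)b^2-50625/49)
  7b^3-39b^2-175b+975 = ((343/2025)b-637/675)((2025/49)b^2-50625/49) + (0)
Last nonzero remainder: (2025/49)b^2-50625/49. Dividing through by 2025/49 gives the monic gcd b^2-25.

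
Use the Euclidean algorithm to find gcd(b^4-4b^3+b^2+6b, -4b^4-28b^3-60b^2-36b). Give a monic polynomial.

By polynomial division,
  b^4-4b^3+b^2+6b = (-1/4)(-4b^4-28b^3-60b^2-36b) + (-11b^3-14b^2-3b)
  -4b^4-28b^3-60b^2-36b = ((4/11)b+252/121)(-11b^3-14b^2-3b) + (-(3600/121)b^2-(3600/121)b)
  -11b^3-14b^2-3b = ((1331/3600)b+121/1200)(-(3600/121)b^2-(3600/121)b) + (0)
Last nonzero remainder: -(3600/121)b^2-(3600/121)b. Dividing through by -3600/121 gives the monic gcd b^2+b.

b^2+b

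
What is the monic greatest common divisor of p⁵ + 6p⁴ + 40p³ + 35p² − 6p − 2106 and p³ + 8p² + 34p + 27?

Repeated division with remainder:
  p⁵ + 6p⁴ + 40p³ + 35p² − 6p − 2106 = (p² − 2p + 22)(p³ + 8p² + 34p + 27) + (−100p² − 700p − 2700)
  p³ + 8p² + 34p + 27 = (−(1/100)p − 1/100)(−100p² − 700p − 2700) + (0)
Last nonzero remainder: −100p² − 700p − 2700. Dividing through by −100 gives the monic gcd p² + 7p + 27.

p² + 7p + 27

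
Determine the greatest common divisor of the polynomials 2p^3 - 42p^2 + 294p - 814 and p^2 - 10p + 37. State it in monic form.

p^2 - 10p + 37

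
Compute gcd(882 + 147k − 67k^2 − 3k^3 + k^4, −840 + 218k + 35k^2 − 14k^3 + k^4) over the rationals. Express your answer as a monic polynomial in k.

Euclidean algorithm in ℚ[k]:
  k^4 − 3k^3 − 67k^2 + 147k + 882 = (k^4 − 14k^3 + 35k^2 + 218k − 840) + (11k^3 − 102k^2 − 71k + 1722)
  k^4 − 14k^3 + 35k^2 + 218k − 840 = ((1/11)k − 52/121)(11k^3 − 102k^2 − 71k + 1722) + (−(288/121)k^2 + (3744/121)k − 12096/121)
  11k^3 − 102k^2 − 71k + 1722 = (−(1331/288)k − 4961/288)(−(288/121)k^2 + (3744/121)k − 12096/121) + (0)
Last nonzero remainder: −(288/121)k^2 + (3744/121)k − 12096/121. Dividing through by −288/121 gives the monic gcd k^2 − 13k + 42.

42 − 13k + k^2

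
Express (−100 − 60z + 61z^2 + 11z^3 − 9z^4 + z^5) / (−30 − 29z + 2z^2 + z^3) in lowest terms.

(20 − 4z − 5z^2 + z^3)/(6 + z)

Repeated division with remainder:
  z^5 − 9z^4 + 11z^3 + 61z^2 − 60z − 100 = (z^2 − 11z + 62)(z^3 + 2z^2 − 29z − 30) + (−352z^2 + 1408z + 1760)
  z^3 + 2z^2 − 29z − 30 = (−(1/352)z − 3/176)(−352z^2 + 1408z + 1760) + (0)
Last nonzero remainder: −352z^2 + 1408z + 1760. Dividing through by −352 gives the monic gcd z^2 − 4z − 5.
Cancel z^2 − 4z − 5 from numerator and denominator to get the reduced form.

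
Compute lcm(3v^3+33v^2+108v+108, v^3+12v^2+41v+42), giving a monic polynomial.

v^4+18v^3+113v^2+288v+252

Repeated division with remainder:
  3v^3+33v^2+108v+108 = (3)(v^3+12v^2+41v+42) + (-3v^2-15v-18)
  v^3+12v^2+41v+42 = (-(1/3)v-7/3)(-3v^2-15v-18) + (0)
Last nonzero remainder: -3v^2-15v-18. Dividing through by -3 gives the monic gcd v^2+5v+6.
Then lcm(f, g) = f·g / gcd(f, g); expanding and making the result monic gives the answer.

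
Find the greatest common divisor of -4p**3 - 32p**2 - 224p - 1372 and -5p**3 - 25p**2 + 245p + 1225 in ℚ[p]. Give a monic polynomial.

p + 7

Apply the Euclidean algorithm:
  -4p**3 - 32p**2 - 224p - 1372 = (4/5)(-5p**3 - 25p**2 + 245p + 1225) + (-12p**2 - 420p - 2352)
  -5p**3 - 25p**2 + 245p + 1225 = ((5/12)p - 25/2)(-12p**2 - 420p - 2352) + (-4025p - 28175)
  -12p**2 - 420p - 2352 = ((12/4025)p + 48/575)(-4025p - 28175) + (0)
Last nonzero remainder: -4025p - 28175. Dividing through by -4025 gives the monic gcd p + 7.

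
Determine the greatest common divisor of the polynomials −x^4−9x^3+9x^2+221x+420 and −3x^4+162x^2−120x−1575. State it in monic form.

x^3+5x^2−29x−105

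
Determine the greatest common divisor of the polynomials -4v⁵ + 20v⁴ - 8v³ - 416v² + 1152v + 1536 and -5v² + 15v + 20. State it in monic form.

v² - 3v - 4

Euclidean algorithm in ℚ[v]:
  -4v⁵ + 20v⁴ - 8v³ - 416v² + 1152v + 1536 = ((4/5)v³ - (8/5)v² + 384/5)(-5v² + 15v + 20) + (0)
Last nonzero remainder: -5v² + 15v + 20. Dividing through by -5 gives the monic gcd v² - 3v - 4.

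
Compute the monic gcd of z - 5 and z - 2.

1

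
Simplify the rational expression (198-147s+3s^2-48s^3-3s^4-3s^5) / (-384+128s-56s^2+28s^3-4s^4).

(-33+30s+3s^3)/(64-32s+4s^2)

Repeated division with remainder:
  -3s^5-3s^4-48s^3+3s^2-147s+198 = ((3/4)s+6)(-4s^4+28s^3-56s^2+128s-384) + (-174s^3+243s^2-627s+2502)
  -4s^4+28s^3-56s^2+128s-384 = ((2/87)s-325/2523)(-174s^3+243s^2-627s+2502) + (-(8649/841)s^2-(8649/841)s-51894/841)
  -174s^3+243s^2-627s+2502 = ((48778/2883)s-116899/2883)(-(8649/841)s^2-(8649/841)s-51894/841) + (0)
Last nonzero remainder: -(8649/841)s^2-(8649/841)s-51894/841. Dividing through by -8649/841 gives the monic gcd s^2+s+6.
Cancel s^2+s+6 from numerator and denominator to get the reduced form.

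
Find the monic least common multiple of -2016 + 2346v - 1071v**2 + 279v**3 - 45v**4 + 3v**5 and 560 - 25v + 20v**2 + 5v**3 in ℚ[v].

Apply the Euclidean algorithm:
  3v**5 - 45v**4 + 279v**3 - 1071v**2 + 2346v - 2016 = ((3/5)v**2 - (57/5)v + 522/5)(5v**3 + 20v**2 - 25v + 560) + (-3780v**2 + 11340v - 60480)
  5v**3 + 20v**2 - 25v + 560 = (-(1/756)v - 1/108)(-3780v**2 + 11340v - 60480) + (0)
Last nonzero remainder: -3780v**2 + 11340v - 60480. Dividing through by -3780 gives the monic gcd v**2 - 3v + 16.
Then lcm(f, g) = f·g / gcd(f, g); expanding and making the result monic gives the answer.

-4704 + 4802v - 1717v**2 + 294v**3 - 12v**4 - 8v**5 + v**6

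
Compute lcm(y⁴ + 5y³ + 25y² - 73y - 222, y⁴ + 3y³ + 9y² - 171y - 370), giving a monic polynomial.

y⁵ - 198y² + 143y + 1110

Euclidean algorithm in ℚ[y]:
  y⁴ + 5y³ + 25y² - 73y - 222 = (y⁴ + 3y³ + 9y² - 171y - 370) + (2y³ + 16y² + 98y + 148)
  y⁴ + 3y³ + 9y² - 171y - 370 = ((1/2)y - 5/2)(2y³ + 16y² + 98y + 148) + (0)
Last nonzero remainder: 2y³ + 16y² + 98y + 148. Dividing through by 2 gives the monic gcd y³ + 8y² + 49y + 74.
Then lcm(f, g) = f·g / gcd(f, g); expanding and making the result monic gives the answer.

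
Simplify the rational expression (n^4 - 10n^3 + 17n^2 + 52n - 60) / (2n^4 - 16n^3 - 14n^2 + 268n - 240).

(n + 2)/(2n + 8)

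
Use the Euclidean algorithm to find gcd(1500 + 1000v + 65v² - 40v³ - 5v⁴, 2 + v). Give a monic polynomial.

By polynomial division,
  -5v⁴ - 40v³ + 65v² + 1000v + 1500 = (-5v³ - 30v² + 125v + 750)(v + 2) + (0)
The last nonzero remainder v + 2 is already monic.

2 + v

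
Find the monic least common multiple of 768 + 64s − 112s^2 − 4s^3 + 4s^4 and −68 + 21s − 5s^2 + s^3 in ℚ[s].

3264 + 80s − 300s^2 + 27s^3 − 10s^4 − 2s^5 + s^6

Euclidean algorithm in ℚ[s]:
  4s^4 − 4s^3 − 112s^2 + 64s + 768 = (4s + 16)(s^3 − 5s^2 + 21s − 68) + (−116s^2 + 1856)
  s^3 − 5s^2 + 21s − 68 = (−(1/116)s + 5/116)(−116s^2 + 1856) + (37s − 148)
  −116s^2 + 1856 = (−(116/37)s − 464/37)(37s − 148) + (0)
Last nonzero remainder: 37s − 148. Dividing through by 37 gives the monic gcd s − 4.
Then lcm(f, g) = f·g / gcd(f, g); expanding and making the result monic gives the answer.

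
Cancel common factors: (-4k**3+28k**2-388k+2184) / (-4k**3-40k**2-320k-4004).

(k-6)/(k+11)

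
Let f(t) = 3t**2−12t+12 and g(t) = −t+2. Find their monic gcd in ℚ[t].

t−2

Repeated division with remainder:
  3t**2−12t+12 = (−3t+6)(−t+2) + (0)
Last nonzero remainder: −t+2. Dividing through by −1 gives the monic gcd t−2.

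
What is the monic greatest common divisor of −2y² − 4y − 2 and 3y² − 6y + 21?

1

Euclidean algorithm in ℚ[y]:
  −2y² − 4y − 2 = (−2/3)(3y² − 6y + 21) + (−8y + 12)
  3y² − 6y + 21 = (−(3/8)y + 3/16)(−8y + 12) + (75/4)
  −8y + 12 = (−(32/75)y + 16/25)(75/4) + (0)
The last nonzero remainder is the constant 75/4, so the polynomials are coprime and gcd = 1.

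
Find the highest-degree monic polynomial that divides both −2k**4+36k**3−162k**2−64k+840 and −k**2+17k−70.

k**2−17k+70

Euclidean algorithm in ℚ[k]:
  −2k**4+36k**3−162k**2−64k+840 = (2k**2−2k−12)(−k**2+17k−70) + (0)
Last nonzero remainder: −k**2+17k−70. Dividing through by −1 gives the monic gcd k**2−17k+70.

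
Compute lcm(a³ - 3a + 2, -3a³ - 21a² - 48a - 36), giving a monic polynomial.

Repeated division with remainder:
  a³ - 3a + 2 = (-1/3)(-3a³ - 21a² - 48a - 36) + (-7a² - 19a - 10)
  -3a³ - 21a² - 48a - 36 = ((3/7)a + 90/49)(-7a² - 19a - 10) + (-(432/49)a - 864/49)
  -7a² - 19a - 10 = ((343/432)a + 245/432)(-(432/49)a - 864/49) + (0)
Last nonzero remainder: -(432/49)a - 864/49. Dividing through by -432/49 gives the monic gcd a + 2.
Then lcm(f, g) = f·g / gcd(f, g); expanding and making the result monic gives the answer.

a⁵ + 5a⁴ + 3a³ - 13a² - 8a + 12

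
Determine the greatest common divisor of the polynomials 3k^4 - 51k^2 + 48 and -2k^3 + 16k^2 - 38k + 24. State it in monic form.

k^2 - 5k + 4

Euclidean algorithm in ℚ[k]:
  3k^4 - 51k^2 + 48 = (-(3/2)k - 12)(-2k^3 + 16k^2 - 38k + 24) + (84k^2 - 420k + 336)
  -2k^3 + 16k^2 - 38k + 24 = (-(1/42)k + 1/14)(84k^2 - 420k + 336) + (0)
Last nonzero remainder: 84k^2 - 420k + 336. Dividing through by 84 gives the monic gcd k^2 - 5k + 4.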